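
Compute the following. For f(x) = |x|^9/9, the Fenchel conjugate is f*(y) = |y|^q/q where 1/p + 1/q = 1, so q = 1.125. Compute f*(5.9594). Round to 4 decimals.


The conjugate exponent q satisfies 1/p + 1/q = 1.
p = 9, so q = 9/(9 - 1) = 1.125
|y|^q = 5.9594^1.125 = 7.4491
f*(5.9594) = 7.4491 / 1.125 = 6.6214


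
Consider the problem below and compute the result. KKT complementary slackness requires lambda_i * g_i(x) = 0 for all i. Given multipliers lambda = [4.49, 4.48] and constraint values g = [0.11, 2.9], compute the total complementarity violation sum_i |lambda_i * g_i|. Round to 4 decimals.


KKT complementary slackness check:
lambda_1 * g_1 = 4.49 * 0.11 = 0.4939
lambda_2 * g_2 = 4.48 * 2.9 = 12.992
Total violation = 0.4939 + 12.992 = 13.4859


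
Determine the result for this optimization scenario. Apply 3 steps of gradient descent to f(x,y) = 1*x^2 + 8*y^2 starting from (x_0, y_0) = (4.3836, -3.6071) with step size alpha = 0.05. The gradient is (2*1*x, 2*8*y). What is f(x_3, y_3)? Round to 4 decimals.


Gradient descent on f(x,y) = 1*x^2 + 8*y^2.
Starting point: (4.3836, -3.6071), alpha = 0.05
Step 1: grad_x = 2*1*4.3836 = 8.7672, grad_y = 2*8*-3.6071 = -57.7136
  x_1 = 4.3836 - 0.05*8.7672 = 3.9452
  y_1 = -3.6071 - 0.05*-57.7136 = -0.7214
Step 2: grad_x = 2*1*3.9452 = 7.8905, grad_y = 2*8*-0.7214 = -11.5427
  x_2 = 3.9452 - 0.05*7.8905 = 3.5507
  y_2 = -0.7214 - 0.05*-11.5427 = -0.1443
Step 3: grad_x = 2*1*3.5507 = 7.1014, grad_y = 2*8*-0.1443 = -2.3085
  x_3 = 3.5507 - 0.05*7.1014 = 3.1956
  y_3 = -0.1443 - 0.05*-2.3085 = -0.0289
f(3.1956, -0.0289) = 1*3.1956^2 + 8*(-0.0289)^2 = 10.2188


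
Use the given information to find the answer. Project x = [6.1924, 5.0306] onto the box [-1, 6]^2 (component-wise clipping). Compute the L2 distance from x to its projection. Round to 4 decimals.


Project each component onto [-1, 6].
clip(6.1924) = 6.0, clip(5.0306) = 5.0306
Projection = [6.0, 5.0306]
Squared diffs: [0.037, 0.0]
Distance = sqrt(0.037) = 0.1924


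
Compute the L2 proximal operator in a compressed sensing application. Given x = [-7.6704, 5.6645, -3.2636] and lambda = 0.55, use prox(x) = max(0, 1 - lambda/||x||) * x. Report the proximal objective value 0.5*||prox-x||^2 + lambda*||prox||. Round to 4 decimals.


Step 1: Compute ||x||.
||x|| = 10.0783
Step 2: Compute scaling factor.
scale = max(0, 1 - 0.55/10.0783) = 0.9454
Step 3: prox(x) = [-7.2518, 5.3554, -3.0855]
||prox(x)|| = 9.5283
Step 4: Proximal objective.
0.5*||prox-x||^2 = 0.1513
lambda*||prox|| = 5.2406
Total = 5.3918


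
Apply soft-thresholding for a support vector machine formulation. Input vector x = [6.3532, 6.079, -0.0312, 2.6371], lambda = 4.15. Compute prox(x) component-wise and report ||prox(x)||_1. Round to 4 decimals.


Soft-thresholding with lambda = 4.15:
prox(6.3532) = sign(6.3532)*max(|6.3532| - 4.15, 0) = 2.2032
prox(6.079) = sign(6.079)*max(|6.079| - 4.15, 0) = 1.929
prox(-0.0312) = sign(-0.0312)*max(|-0.0312| - 4.15, 0) = 0.0
prox(2.6371) = sign(2.6371)*max(|2.6371| - 4.15, 0) = 0.0
prox(x) = [2.2032, 1.929, 0.0, 0.0]
||prox(x)||_1 = 2.2032 + 1.929 + 0.0 + 0.0 = 4.1322


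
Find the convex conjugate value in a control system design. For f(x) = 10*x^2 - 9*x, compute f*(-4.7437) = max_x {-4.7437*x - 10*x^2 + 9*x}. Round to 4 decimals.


f*(y) = sup_x {y*x - a*x^2 - b*x} = sup_x {(y-b)*x - a*x^2}
FOC: (y - b) - 2a*x = 0 => x* = (y - b)/(2a)
x* = (-4.7437 + 9)/(2*10) = 0.2128
f*(-4.7437) = (y-b)^2/(4a) = (-4.7437 + 9)^2/(4*10)
= 18.1161/40 = 0.4529


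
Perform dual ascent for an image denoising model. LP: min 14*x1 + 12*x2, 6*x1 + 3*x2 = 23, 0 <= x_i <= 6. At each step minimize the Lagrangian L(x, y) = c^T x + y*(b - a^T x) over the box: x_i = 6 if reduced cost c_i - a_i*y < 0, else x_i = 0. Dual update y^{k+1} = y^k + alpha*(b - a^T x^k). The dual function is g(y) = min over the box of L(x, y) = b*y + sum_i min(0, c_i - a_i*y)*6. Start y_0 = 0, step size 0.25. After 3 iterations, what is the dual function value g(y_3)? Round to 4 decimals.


Dual ascent for LP: min 14*x1 + 12*x2, 6*x1 + 3*x2 = 23, 0 <= x_i <= 6
Step 1: y^k = 0.0, reduced costs: (14.0, 12.0)
  x^k = (0.0, 0.0), subgradient = b - a^T x = 23.0
  y^{k+1} = 0.0 + 0.25*23.0 = 5.75
Step 2: y^k = 5.75, reduced costs: (-20.5, -5.25)
  x^k = (6.0, 6.0), subgradient = b - a^T x = -31.0
  y^{k+1} = 5.75 + 0.25*-31.0 = -2.0
Step 3: y^k = -2.0, reduced costs: (26.0, 18.0)
  x^k = (0.0, 0.0), subgradient = b - a^T x = 23.0
  y^{k+1} = -2.0 + 0.25*23.0 = 3.75
Dual objective at y_3 = 3.75: reduced costs (-8.5, 0.75), box minimizer x = (6.0, 0.0)
g(y_3) = b*y + (c1 - a1*y)*x1 + (c2 - a2*y)*x2 = 23*3.75 + (-8.5)*6.0 + 0.75*0.0 = 86.25 - 51.0 + 0.0 = 35.25


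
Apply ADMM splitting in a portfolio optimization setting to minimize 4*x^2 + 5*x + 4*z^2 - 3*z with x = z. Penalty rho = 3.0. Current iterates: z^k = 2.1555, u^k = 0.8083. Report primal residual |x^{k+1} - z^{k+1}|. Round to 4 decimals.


ADMM iteration with rho = 3.0, z^k = 2.1555, u^k = 0.8083
Step 1: x-update.
Minimize 4*x^2 + 5*x + (3.0/2)*(x - 2.1555 + 0.8083)^2
FOC: (2*4 + 3.0)*x = -5 + 3.0*(2.1555 - 0.8083)
x^{k+1} = -0.0871
Step 2: z-update.
Minimize 4*z^2 - 3*z + (3.0/2)*(-0.0871 - z + 0.8083)^2
FOC: (2*4 + 3.0)*z = 3 + 3.0*(-0.0871 + 0.8083)
z^{k+1} = 0.4694
Step 3: u-update.
u^{k+1} = 0.8083 - 0.0871 - 0.4694 = 0.2518
Step 4: Primal residual = |-0.0871 - 0.4694| = 0.5565


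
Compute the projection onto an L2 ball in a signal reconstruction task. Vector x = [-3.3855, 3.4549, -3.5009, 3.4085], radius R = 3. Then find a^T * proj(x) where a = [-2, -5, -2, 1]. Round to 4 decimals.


Step 1: Compute ||x|| (intermediates to 6 decimals).
||x|| = sqrt((-3.3855)^2 + 3.4549^2 + (-3.5009)^2 + 3.4085^2) = 6.875472
Step 2: Project.
Since ||x|| > R, scale = R/||x|| = 3/6.875472 = 0.436334, proj(x) = scale * x
proj(x) = [-1.477209, 1.50749, -1.527562, 1.487244]
Step 3: Dot product.
a^T * proj(x) = -2*(-1.477209) - 5*1.50749 - 2*(-1.527562) + 1*1.487244 = -0.0407


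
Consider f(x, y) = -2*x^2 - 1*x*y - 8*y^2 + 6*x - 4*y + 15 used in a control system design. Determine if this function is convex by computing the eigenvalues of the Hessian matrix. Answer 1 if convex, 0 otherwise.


The Hessian of f(x,y) = -2*x^2 - 1*x*y - 8*y^2 + 6*x - 4*y + 15 is:
H = [[-4, -1], [-1, -16]]
Trace = -4 - 16 = -20
Determinant = -4*-16 - (-1)^2 = 63
Discriminant = (-20)^2 - 4*63 = 148.0
Eigenvalues: lambda_1 = -16.0828, lambda_2 = -3.9172
The function is not convex.

0


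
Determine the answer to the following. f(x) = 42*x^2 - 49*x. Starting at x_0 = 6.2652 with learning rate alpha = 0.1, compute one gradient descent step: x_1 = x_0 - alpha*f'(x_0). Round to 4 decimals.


We compute the gradient at x_0 and apply the update.
f'(x) = 84*x - 49
f'(6.2652) = 84*6.2652 - 49 = 477.2768
x_1 = 6.2652 - 0.1*477.2768 = -41.4625


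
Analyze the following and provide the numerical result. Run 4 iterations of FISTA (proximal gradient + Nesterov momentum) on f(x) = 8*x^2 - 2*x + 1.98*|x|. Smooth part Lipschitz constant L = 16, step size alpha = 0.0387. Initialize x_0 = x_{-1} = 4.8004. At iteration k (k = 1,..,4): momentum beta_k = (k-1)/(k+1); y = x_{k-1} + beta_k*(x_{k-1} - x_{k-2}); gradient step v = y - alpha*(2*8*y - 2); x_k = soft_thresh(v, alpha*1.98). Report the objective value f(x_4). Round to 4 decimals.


FISTA on f(x) = 8*x^2 - 2*x + 1.98*|x|
L = 16, alpha = 0.0387
Iteration 1: beta = 0.0, y = 4.8004 + 0.0*(4.8004 - 4.8004) = 4.8004
  grad(y) = 74.8064, v = y - alpha*grad = 1.9054
  prox(v) = soft_thresh(1.9054, 0.0766) = 1.8288
Iteration 2: beta = 0.3333, y = 1.8288 + 0.3333*(1.8288 - 4.8004) = 0.8382
  grad(y) = 11.4115, v = y - alpha*grad = 0.3966
  prox(v) = soft_thresh(0.3966, 0.0766) = 0.32
Iteration 3: beta = 0.5, y = 0.32 + 0.5*(0.32 - 1.8288) = -0.4344
  grad(y) = -8.9509, v = y - alpha*grad = -0.088
  prox(v) = soft_thresh(-0.088, 0.0766) = -0.0114
Iteration 4: beta = 0.6, y = -0.0114 + 0.6*(-0.0114 - 0.32) = -0.2102
  grad(y) = -5.3637, v = y - alpha*grad = -0.0027
  prox(v) = soft_thresh(-0.0027, 0.0766) = 0.0
f(x_4) = 8*0.0^2 - 2*0.0 + 1.98*|0.0| = 0.0


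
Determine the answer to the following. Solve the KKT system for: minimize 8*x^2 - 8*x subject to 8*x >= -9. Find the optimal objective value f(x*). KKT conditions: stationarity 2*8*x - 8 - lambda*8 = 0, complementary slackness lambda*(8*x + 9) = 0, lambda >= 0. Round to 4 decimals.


Step 1: Try lambda = 0 (constraint inactive).
Stationarity: 2*8*x - 8 = 0
x* = 8/(2*8) = 0.5
Check constraint: 8*0.5 = 4.0 >= -9 -- satisfied.
Step 2: Compute optimal value.
f(x*) = 8*0.5^2 - 8*0.5 = -2.0


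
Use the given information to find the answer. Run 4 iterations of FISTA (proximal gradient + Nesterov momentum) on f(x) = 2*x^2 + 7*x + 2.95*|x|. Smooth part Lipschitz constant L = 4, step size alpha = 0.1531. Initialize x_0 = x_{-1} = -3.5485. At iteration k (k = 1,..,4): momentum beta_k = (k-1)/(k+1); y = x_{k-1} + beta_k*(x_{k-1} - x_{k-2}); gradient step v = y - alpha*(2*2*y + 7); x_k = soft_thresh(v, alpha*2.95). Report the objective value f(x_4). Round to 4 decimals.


FISTA on f(x) = 2*x^2 + 7*x + 2.95*|x|
L = 4, alpha = 0.1531
Iteration 1: beta = 0.0, y = -3.5485 + 0.0*(-3.5485 + 3.5485) = -3.5485
  grad(y) = -7.194, v = y - alpha*grad = -2.4471
  prox(v) = soft_thresh(-2.4471, 0.4516) = -1.9955
Iteration 2: beta = 0.3333, y = -1.9955 + 0.3333*(-1.9955 + 3.5485) = -1.4778
  grad(y) = 1.0889, v = y - alpha*grad = -1.6445
  prox(v) = soft_thresh(-1.6445, 0.4516) = -1.1928
Iteration 3: beta = 0.5, y = -1.1928 + 0.5*(-1.1928 + 1.9955) = -0.7915
  grad(y) = 3.8339, v = y - alpha*grad = -1.3785
  prox(v) = soft_thresh(-1.3785, 0.4516) = -0.9269
Iteration 4: beta = 0.6, y = -0.9269 + 0.6*(-0.9269 + 1.1928) = -0.7673
  grad(y) = 3.931, v = y - alpha*grad = -1.3691
  prox(v) = soft_thresh(-1.3691, 0.4516) = -0.9174
f(x_4) = 2*(-0.9174)^2 + 7*(-0.9174) + 2.95*|-0.9174| = -2.0322


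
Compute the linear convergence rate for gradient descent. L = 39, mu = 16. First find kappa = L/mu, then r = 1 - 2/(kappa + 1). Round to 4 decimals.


Step 1: Compute the condition number.
kappa = L/mu = 39/16 = 2.4375
Step 2: Compute the convergence rate.
r = 1 - 2/(kappa + 1) = 1 - 2*mu/(L + mu) = (L - mu)/(L + mu) = 23/55 = 0.4182


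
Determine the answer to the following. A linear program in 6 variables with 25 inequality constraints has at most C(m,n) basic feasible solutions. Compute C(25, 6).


Each vertex corresponds to some choice of n active constraints out of m, so the number of vertices is at most C(m, n) = m! / (n!(m-n)!).
m = 25, n = 6
Numerator: 25 * 24 * 23 * 22 * 21 * 20
Denominator: 6! = 720
C(25, 6) = 177100


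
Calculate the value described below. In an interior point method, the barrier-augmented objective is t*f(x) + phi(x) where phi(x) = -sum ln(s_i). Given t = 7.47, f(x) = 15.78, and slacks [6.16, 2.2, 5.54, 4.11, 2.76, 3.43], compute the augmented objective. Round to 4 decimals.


Step 1: Compute log-barrier.
ln values: [1.8181, 0.7885, 1.712, 1.4134, 1.0152, 1.2326]
phi = -(1.8181 + 0.7885 + 1.712 + 1.4134 + 1.0152 + 1.2326) = -7.9797
Step 2: Compute augmented objective.
t*f(x) = 7.47*15.78 = 117.8766
Total = 117.8766 - 7.9797 = 109.8969


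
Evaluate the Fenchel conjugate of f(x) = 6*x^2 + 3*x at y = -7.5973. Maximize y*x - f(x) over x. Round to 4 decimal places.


f*(y) = sup_x {y*x - a*x^2 - b*x} = sup_x {(y-b)*x - a*x^2}
FOC: (y - b) - 2a*x = 0 => x* = (y - b)/(2a)
x* = (-7.5973 - 3)/(2*6) = -0.8831
f*(-7.5973) = (y-b)^2/(4a) = (-7.5973 - 3)^2/(4*6)
= 112.3028/24 = 4.6793


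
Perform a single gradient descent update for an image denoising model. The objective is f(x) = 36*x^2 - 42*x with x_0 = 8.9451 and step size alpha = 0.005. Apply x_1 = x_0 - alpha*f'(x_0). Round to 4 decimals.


We compute the gradient at x_0 and apply the update.
f'(x) = 72*x - 42
f'(8.9451) = 72*8.9451 - 42 = 602.0472
x_1 = 8.9451 - 0.005*602.0472 = 5.9349


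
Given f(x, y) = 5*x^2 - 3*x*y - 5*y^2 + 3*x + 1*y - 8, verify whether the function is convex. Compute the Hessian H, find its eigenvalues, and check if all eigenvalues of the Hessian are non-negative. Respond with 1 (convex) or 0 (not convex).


The Hessian of f(x,y) = 5*x^2 - 3*x*y - 5*y^2 + 3*x + 1*y - 8 is:
H = [[10, -3], [-3, -10]]
Trace = 10 - 10 = 0
Determinant = 10*-10 - (-3)^2 = -109
Discriminant = (0)^2 - 4*-109 = 436.0
Eigenvalues: lambda_1 = -10.4403, lambda_2 = 10.4403
The function is not convex.

0


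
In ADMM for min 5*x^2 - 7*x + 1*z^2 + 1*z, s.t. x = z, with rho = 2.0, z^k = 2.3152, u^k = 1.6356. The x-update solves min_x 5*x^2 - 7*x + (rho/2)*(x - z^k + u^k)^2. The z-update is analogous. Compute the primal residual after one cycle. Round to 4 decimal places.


ADMM iteration with rho = 2.0, z^k = 2.3152, u^k = 1.6356
Step 1: x-update.
Minimize 5*x^2 - 7*x + (2.0/2)*(x - 2.3152 + 1.6356)^2
FOC: (2*5 + 2.0)*x = 7 + 2.0*(2.3152 - 1.6356)
x^{k+1} = 0.6966
Step 2: z-update.
Minimize 1*z^2 + 1*z + (2.0/2)*(0.6966 - z + 1.6356)^2
FOC: (2*1 + 2.0)*z = -1 + 2.0*(0.6966 + 1.6356)
z^{k+1} = 0.9161
Step 3: u-update.
u^{k+1} = 1.6356 + 0.6966 - 0.9161 = 1.4161
Step 4: Primal residual = |0.6966 - 0.9161| = 0.2195


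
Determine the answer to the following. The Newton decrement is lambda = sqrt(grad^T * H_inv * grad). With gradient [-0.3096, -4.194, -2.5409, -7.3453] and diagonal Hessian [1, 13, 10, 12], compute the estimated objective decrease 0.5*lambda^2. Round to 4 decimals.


Step 1: H is diagonal, so H^(-1) * g = [-0.3096, -0.3226, -0.2541, -0.6121].
Step 2: g^T H^(-1) g = sum_i g_i^2 / H_ii
  = (-0.3096)^2/1 + (-4.194)^2/13 + (-2.5409)^2/10 + (-7.3453)^2/12
  = 0.0959 + 1.353 + 0.6456 + 4.4961 = 6.5906
Step 3: Objective decrease = 0.5 * g^T H^(-1) g = 3.2953


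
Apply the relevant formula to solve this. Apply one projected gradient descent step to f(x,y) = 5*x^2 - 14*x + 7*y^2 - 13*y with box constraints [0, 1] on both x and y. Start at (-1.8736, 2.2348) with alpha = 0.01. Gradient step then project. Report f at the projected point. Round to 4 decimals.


Step 1: Compute gradient at (-1.8736, 2.2348).
grad_x = 2*5*-1.8736 - 14 = -32.736
grad_y = 2*7*2.2348 - 13 = 18.2872
Step 2: Gradient step.
x_raw = -1.8736 - 0.01*-32.736 = -1.5462
y_raw = 2.2348 - 0.01*18.2872 = 2.0519
Step 3: Project onto [0, 1].
x_proj = clip(-1.5462) = 0.0
y_proj = clip(2.0519) = 1.0
Step 4: Evaluate f.
f(0.0, 1.0) = -6.0


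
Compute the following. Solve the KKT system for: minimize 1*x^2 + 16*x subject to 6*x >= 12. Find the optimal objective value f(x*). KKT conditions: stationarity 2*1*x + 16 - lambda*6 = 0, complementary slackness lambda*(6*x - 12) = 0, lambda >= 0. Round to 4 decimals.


Step 1: Try lambda = 0 (constraint inactive).
x_unc = -16/(2*1) = -8.0
Check: 6*-8.0 = -48.0 < 12 -- violated!
Step 2: Constraint must be active: 6*x = 12
x* = 12/6 = 2.0
lambda = (2*1*2.0 + 16)/6 = 3.3333
Step 3: Compute optimal value.
f(x*) = 1*2.0^2 + 16*2.0 = 36.0


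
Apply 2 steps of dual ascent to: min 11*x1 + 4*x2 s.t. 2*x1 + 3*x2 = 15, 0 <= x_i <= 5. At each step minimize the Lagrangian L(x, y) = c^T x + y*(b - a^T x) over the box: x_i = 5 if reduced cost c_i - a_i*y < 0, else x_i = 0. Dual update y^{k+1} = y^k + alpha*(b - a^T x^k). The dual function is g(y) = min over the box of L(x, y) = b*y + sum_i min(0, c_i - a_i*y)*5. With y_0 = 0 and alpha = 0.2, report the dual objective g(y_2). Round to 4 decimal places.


Dual ascent for LP: min 11*x1 + 4*x2, 2*x1 + 3*x2 = 15, 0 <= x_i <= 5
Step 1: y^k = 0.0, reduced costs: (11.0, 4.0)
  x^k = (0.0, 0.0), subgradient = b - a^T x = 15.0
  y^{k+1} = 0.0 + 0.2*15.0 = 3.0
Step 2: y^k = 3.0, reduced costs: (5.0, -5.0)
  x^k = (0.0, 5.0), subgradient = b - a^T x = 0.0
  y^{k+1} = 3.0 + 0.2*0.0 = 3.0
Dual objective at y_2 = 3.0: reduced costs (5.0, -5.0), box minimizer x = (0.0, 5.0)
g(y_2) = b*y + (c1 - a1*y)*x1 + (c2 - a2*y)*x2 = 15*3.0 + 5.0*0.0 + (-5.0)*5.0 = 45.0 + 0.0 - 25.0 = 20.0


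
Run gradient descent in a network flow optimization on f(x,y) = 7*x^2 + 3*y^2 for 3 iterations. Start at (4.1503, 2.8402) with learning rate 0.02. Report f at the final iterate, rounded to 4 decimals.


Gradient descent on f(x,y) = 7*x^2 + 3*y^2.
Starting point: (4.1503, 2.8402), alpha = 0.02
Step 1: grad_x = 2*7*4.1503 = 58.1042, grad_y = 2*3*2.8402 = 17.0412
  x_1 = 4.1503 - 0.02*58.1042 = 2.9882
  y_1 = 2.8402 - 0.02*17.0412 = 2.4994
Step 2: grad_x = 2*7*2.9882 = 41.835, grad_y = 2*3*2.4994 = 14.9963
  x_2 = 2.9882 - 0.02*41.835 = 2.1515
  y_2 = 2.4994 - 0.02*14.9963 = 2.1995
Step 3: grad_x = 2*7*2.1515 = 30.1212, grad_y = 2*3*2.1995 = 13.1967
  x_3 = 2.1515 - 0.02*30.1212 = 1.5491
  y_3 = 2.1995 - 0.02*13.1967 = 1.9355
f(1.5491, 1.9355) = 7*1.5491^2 + 3*1.9355^2 = 28.0365


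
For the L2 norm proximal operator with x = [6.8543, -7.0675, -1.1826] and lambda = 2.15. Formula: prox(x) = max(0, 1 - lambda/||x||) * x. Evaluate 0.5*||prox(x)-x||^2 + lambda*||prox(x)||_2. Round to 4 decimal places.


Step 1: Compute ||x||.
||x|| = 9.9161
Step 2: Compute scaling factor.
scale = max(0, 1 - 2.15/9.9161) = 0.7832
Step 3: prox(x) = [5.3682, -5.5351, -0.9262]
||prox(x)|| = 7.7661
Step 4: Proximal objective.
0.5*||prox-x||^2 = 2.3113
lambda*||prox|| = 16.6971
Total = 19.0084


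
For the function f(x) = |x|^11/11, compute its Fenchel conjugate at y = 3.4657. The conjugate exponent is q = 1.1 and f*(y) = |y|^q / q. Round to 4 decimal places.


The conjugate exponent q satisfies 1/p + 1/q = 1.
p = 11, so q = 11/(11 - 1) = 1.1
|y|^q = 3.4657^1.1 = 3.9244
f*(3.4657) = 3.9244 / 1.1 = 3.5676


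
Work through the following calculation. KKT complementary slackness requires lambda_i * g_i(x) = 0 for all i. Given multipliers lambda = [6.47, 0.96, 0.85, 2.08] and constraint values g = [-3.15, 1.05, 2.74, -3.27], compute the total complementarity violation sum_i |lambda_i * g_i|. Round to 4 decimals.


KKT complementary slackness check:
lambda_1 * g_1 = 6.47 * -3.15 = -20.3805
lambda_2 * g_2 = 0.96 * 1.05 = 1.008
lambda_3 * g_3 = 0.85 * 2.74 = 2.329
lambda_4 * g_4 = 2.08 * -3.27 = -6.8016
Total violation = 20.3805 + 1.008 + 2.329 + 6.8016 = 30.5191


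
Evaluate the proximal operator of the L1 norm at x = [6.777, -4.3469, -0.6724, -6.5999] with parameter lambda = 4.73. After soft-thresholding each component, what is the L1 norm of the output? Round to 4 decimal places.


Soft-thresholding with lambda = 4.73:
prox(6.777) = sign(6.777)*max(|6.777| - 4.73, 0) = 2.047
prox(-4.3469) = sign(-4.3469)*max(|-4.3469| - 4.73, 0) = 0.0
prox(-0.6724) = sign(-0.6724)*max(|-0.6724| - 4.73, 0) = 0.0
prox(-6.5999) = sign(-6.5999)*max(|-6.5999| - 4.73, 0) = -1.8699
prox(x) = [2.047, 0.0, 0.0, -1.8699]
||prox(x)||_1 = 2.047 + 0.0 + 0.0 + 1.8699 = 3.9169


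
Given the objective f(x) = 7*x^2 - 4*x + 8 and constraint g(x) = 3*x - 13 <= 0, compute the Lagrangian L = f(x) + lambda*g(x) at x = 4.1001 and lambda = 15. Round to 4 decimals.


Step 1: Evaluate f(x).
f(4.1001) = 7*4.1001^2 - 4*4.1001 + 8 = 109.2753
Step 2: Evaluate g(x).
g(4.1001) = 3*4.1001 - 13 = -0.6997
Step 3: Compute Lagrangian.
L = 109.2753 + 15*-0.6997 = 98.7798


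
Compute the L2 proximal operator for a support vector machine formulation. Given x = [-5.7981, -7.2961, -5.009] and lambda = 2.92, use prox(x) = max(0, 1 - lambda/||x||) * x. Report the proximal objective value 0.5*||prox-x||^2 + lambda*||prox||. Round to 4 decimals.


Step 1: Compute ||x||.
||x|| = 10.5802
Step 2: Compute scaling factor.
scale = max(0, 1 - 2.92/10.5802) = 0.724
Step 3: prox(x) = [-4.1979, -5.2825, -3.6266]
||prox(x)|| = 7.6602
Step 4: Proximal objective.
0.5*||prox-x||^2 = 4.2632
lambda*||prox|| = 22.3678
Total = 26.6311


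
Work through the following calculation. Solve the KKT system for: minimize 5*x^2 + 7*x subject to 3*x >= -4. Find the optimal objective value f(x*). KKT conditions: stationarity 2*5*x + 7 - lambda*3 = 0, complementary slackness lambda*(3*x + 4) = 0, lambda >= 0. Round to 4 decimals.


Step 1: Try lambda = 0 (constraint inactive).
Stationarity: 2*5*x + 7 = 0
x* = -7/(2*5) = -0.7
Check constraint: 3*-0.7 = -2.1 >= -4 -- satisfied.
Step 2: Compute optimal value.
f(x*) = 5*(-0.7)^2 + 7*(-0.7) = -2.45


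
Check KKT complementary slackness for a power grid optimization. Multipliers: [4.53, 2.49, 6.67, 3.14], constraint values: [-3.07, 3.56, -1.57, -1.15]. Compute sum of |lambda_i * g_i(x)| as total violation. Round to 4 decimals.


KKT complementary slackness check:
lambda_1 * g_1 = 4.53 * -3.07 = -13.9071
lambda_2 * g_2 = 2.49 * 3.56 = 8.8644
lambda_3 * g_3 = 6.67 * -1.57 = -10.4719
lambda_4 * g_4 = 3.14 * -1.15 = -3.611
Total violation = 13.9071 + 8.8644 + 10.4719 + 3.611 = 36.8544


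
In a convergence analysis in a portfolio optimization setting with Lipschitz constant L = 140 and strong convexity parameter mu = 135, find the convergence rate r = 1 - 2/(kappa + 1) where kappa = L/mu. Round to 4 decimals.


Step 1: Compute the condition number.
kappa = L/mu = 140/135 = 1.037
Step 2: Compute the convergence rate.
r = 1 - 2/(kappa + 1) = 1 - 2*mu/(L + mu) = (L - mu)/(L + mu) = 5/275 = 0.0182


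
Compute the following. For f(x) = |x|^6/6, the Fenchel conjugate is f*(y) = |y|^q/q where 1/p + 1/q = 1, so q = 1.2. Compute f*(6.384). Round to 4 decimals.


The conjugate exponent q satisfies 1/p + 1/q = 1.
p = 6, so q = 6/(6 - 1) = 1.2
|y|^q = 6.384^1.2 = 9.2494
f*(6.384) = 9.2494 / 1.2 = 7.7078


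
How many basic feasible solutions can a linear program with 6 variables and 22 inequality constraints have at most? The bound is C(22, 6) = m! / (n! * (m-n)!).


Each vertex corresponds to some choice of n active constraints out of m, so the number of vertices is at most C(m, n) = m! / (n!(m-n)!).
m = 22, n = 6
Numerator: 22 * 21 * 20 * 19 * 18 * 17
Denominator: 6! = 720
C(22, 6) = 74613


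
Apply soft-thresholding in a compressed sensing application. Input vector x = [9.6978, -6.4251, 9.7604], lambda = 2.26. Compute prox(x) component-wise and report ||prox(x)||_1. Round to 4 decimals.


Soft-thresholding with lambda = 2.26:
prox(9.6978) = sign(9.6978)*max(|9.6978| - 2.26, 0) = 7.4378
prox(-6.4251) = sign(-6.4251)*max(|-6.4251| - 2.26, 0) = -4.1651
prox(9.7604) = sign(9.7604)*max(|9.7604| - 2.26, 0) = 7.5004
prox(x) = [7.4378, -4.1651, 7.5004]
||prox(x)||_1 = 7.4378 + 4.1651 + 7.5004 = 19.1033


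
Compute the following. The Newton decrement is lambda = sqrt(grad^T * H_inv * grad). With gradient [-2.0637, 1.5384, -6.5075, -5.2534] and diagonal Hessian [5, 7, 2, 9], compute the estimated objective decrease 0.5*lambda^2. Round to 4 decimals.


Step 1: H is diagonal, so H^(-1) * g = [-0.4127, 0.2198, -3.2538, -0.5837].
Step 2: g^T H^(-1) g = sum_i g_i^2 / H_ii
  = (-2.0637)^2/5 + (1.5384)^2/7 + (-6.5075)^2/2 + (-5.2534)^2/9
  = 0.8518 + 0.3381 + 21.1738 + 3.0665 = 25.4301
Step 3: Objective decrease = 0.5 * g^T H^(-1) g = 12.7151


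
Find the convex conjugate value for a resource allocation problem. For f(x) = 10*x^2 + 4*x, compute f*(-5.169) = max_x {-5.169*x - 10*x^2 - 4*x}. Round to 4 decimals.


f*(y) = sup_x {y*x - a*x^2 - b*x} = sup_x {(y-b)*x - a*x^2}
FOC: (y - b) - 2a*x = 0 => x* = (y - b)/(2a)
x* = (-5.169 - 4)/(2*10) = -0.4585
f*(-5.169) = (y-b)^2/(4a) = (-5.169 - 4)^2/(4*10)
= 84.0706/40 = 2.1018


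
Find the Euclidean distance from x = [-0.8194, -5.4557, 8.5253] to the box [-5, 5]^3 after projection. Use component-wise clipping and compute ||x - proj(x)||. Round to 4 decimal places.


Project each component onto [-5, 5].
clip(-0.8194) = -0.8194, clip(-5.4557) = -5.0, clip(8.5253) = 5.0
Projection = [-0.8194, -5.0, 5.0]
Squared diffs: [0.0, 0.2077, 12.4277]
Distance = sqrt(12.6354) = 3.5546


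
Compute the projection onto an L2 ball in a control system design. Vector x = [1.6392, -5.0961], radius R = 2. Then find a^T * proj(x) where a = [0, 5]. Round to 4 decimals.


Step 1: Compute ||x|| (intermediates to 6 decimals).
||x|| = sqrt(1.6392^2 + (-5.0961)^2) = 5.353243
Step 2: Project.
Since ||x|| > R, scale = R/||x|| = 2/5.353243 = 0.373605, proj(x) = scale * x
proj(x) = [0.612413, -1.903928]
Step 3: Dot product.
a^T * proj(x) = 0*0.612413 + 5*(-1.903928) = -9.5196


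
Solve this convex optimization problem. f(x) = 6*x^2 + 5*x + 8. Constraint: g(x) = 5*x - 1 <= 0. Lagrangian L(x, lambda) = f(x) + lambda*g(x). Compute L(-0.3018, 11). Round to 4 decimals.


Step 1: Evaluate f(x).
f(-0.3018) = 6*(-0.3018)^2 + 5*(-0.3018) + 8 = 7.0375
Step 2: Evaluate g(x).
g(-0.3018) = 5*-0.3018 - 1 = -2.509
Step 3: Compute Lagrangian.
L = 7.0375 + 11*-2.509 = -20.5615


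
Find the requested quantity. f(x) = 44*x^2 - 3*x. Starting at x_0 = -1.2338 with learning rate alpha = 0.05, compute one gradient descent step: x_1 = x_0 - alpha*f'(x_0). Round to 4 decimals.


We compute the gradient at x_0 and apply the update.
f'(x) = 88*x - 3
f'(-1.2338) = 88*-1.2338 - 3 = -111.5744
x_1 = -1.2338 - 0.05*-111.5744 = 4.3449


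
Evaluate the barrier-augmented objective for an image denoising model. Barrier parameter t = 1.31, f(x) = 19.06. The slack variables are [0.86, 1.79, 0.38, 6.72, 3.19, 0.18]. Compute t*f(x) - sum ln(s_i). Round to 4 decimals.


Step 1: Compute log-barrier.
ln values: [-0.1508, 0.5822, -0.9676, 1.9051, 1.16, -1.7148]
phi = -(-0.1508 + 0.5822 - 0.9676 + 1.9051 + 1.16 - 1.7148) = -0.8141
Step 2: Compute augmented objective.
t*f(x) = 1.31*19.06 = 24.9686
Total = 24.9686 - 0.8141 = 24.1545


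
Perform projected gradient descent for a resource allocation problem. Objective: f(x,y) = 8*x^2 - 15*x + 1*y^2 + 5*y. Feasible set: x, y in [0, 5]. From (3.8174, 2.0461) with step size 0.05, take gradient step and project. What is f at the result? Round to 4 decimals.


Step 1: Compute gradient at (3.8174, 2.0461).
grad_x = 2*8*3.8174 - 15 = 46.0784
grad_y = 2*1*2.0461 + 5 = 9.0922
Step 2: Gradient step.
x_raw = 3.8174 - 0.05*46.0784 = 1.5135
y_raw = 2.0461 - 0.05*9.0922 = 1.5915
Step 3: Project onto [0, 5].
x_proj = clip(1.5135) = 1.5135
y_proj = clip(1.5915) = 1.5915
Step 4: Evaluate f.
f(1.5135, 1.5915) = 6.1131


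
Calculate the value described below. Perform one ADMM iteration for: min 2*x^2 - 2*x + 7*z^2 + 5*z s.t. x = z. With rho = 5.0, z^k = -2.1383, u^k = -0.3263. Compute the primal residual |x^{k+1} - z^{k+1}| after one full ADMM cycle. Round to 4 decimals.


ADMM iteration with rho = 5.0, z^k = -2.1383, u^k = -0.3263
Step 1: x-update.
Minimize 2*x^2 - 2*x + (5.0/2)*(x + 2.1383 - 0.3263)^2
FOC: (2*2 + 5.0)*x = 2 + 5.0*(-2.1383 + 0.3263)
x^{k+1} = -0.7844
Step 2: z-update.
Minimize 7*z^2 + 5*z + (5.0/2)*(-0.7844 - z - 0.3263)^2
FOC: (2*7 + 5.0)*z = -5 + 5.0*(-0.7844 - 0.3263)
z^{k+1} = -0.5555
Step 3: u-update.
u^{k+1} = -0.3263 - 0.7844 + 0.5555 = -0.5553
Step 4: Primal residual = |-0.7844 + 0.5555| = 0.229


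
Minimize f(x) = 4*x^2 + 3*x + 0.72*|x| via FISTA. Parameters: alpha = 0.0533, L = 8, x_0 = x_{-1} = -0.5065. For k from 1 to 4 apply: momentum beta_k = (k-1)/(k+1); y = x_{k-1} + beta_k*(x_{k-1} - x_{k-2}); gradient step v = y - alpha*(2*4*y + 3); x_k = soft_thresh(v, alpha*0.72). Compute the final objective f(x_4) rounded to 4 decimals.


FISTA on f(x) = 4*x^2 + 3*x + 0.72*|x|
L = 8, alpha = 0.0533
Iteration 1: beta = 0.0, y = -0.5065 + 0.0*(-0.5065 + 0.5065) = -0.5065
  grad(y) = -1.052, v = y - alpha*grad = -0.4504
  prox(v) = soft_thresh(-0.4504, 0.0384) = -0.4121
Iteration 2: beta = 0.3333, y = -0.4121 + 0.3333*(-0.4121 + 0.5065) = -0.3806
  grad(y) = -0.0446, v = y - alpha*grad = -0.3782
  prox(v) = soft_thresh(-0.3782, 0.0384) = -0.3398
Iteration 3: beta = 0.5, y = -0.3398 + 0.5*(-0.3398 + 0.4121) = -0.3037
  grad(y) = 0.5704, v = y - alpha*grad = -0.3341
  prox(v) = soft_thresh(-0.3341, 0.0384) = -0.2957
Iteration 4: beta = 0.6, y = -0.2957 + 0.6*(-0.2957 + 0.3398) = -0.2693
  grad(y) = 0.8458, v = y - alpha*grad = -0.3144
  prox(v) = soft_thresh(-0.3144, 0.0384) = -0.276
f(x_4) = 4*(-0.276)^2 + 3*(-0.276) + 0.72*|-0.276| = -0.3246


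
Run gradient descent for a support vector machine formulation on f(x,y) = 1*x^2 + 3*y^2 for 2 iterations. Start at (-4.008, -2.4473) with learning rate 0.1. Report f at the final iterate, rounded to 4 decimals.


Gradient descent on f(x,y) = 1*x^2 + 3*y^2.
Starting point: (-4.008, -2.4473), alpha = 0.1
Step 1: grad_x = 2*1*-4.008 = -8.016, grad_y = 2*3*-2.4473 = -14.6838
  x_1 = -4.008 - 0.1*-8.016 = -3.2064
  y_1 = -2.4473 - 0.1*-14.6838 = -0.9789
Step 2: grad_x = 2*1*-3.2064 = -6.4128, grad_y = 2*3*-0.9789 = -5.8735
  x_2 = -3.2064 - 0.1*-6.4128 = -2.5651
  y_2 = -0.9789 - 0.1*-5.8735 = -0.3916
f(-2.5651, -0.3916) = 1*(-2.5651)^2 + 3*(-0.3916)^2 = 7.0398


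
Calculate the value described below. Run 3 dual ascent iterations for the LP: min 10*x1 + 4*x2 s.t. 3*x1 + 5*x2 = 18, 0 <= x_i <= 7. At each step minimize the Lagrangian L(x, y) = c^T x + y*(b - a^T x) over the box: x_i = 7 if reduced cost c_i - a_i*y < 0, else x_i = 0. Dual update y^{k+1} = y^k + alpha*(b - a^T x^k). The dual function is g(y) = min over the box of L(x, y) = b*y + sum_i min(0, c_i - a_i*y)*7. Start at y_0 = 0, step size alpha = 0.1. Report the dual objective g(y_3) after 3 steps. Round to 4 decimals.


Dual ascent for LP: min 10*x1 + 4*x2, 3*x1 + 5*x2 = 18, 0 <= x_i <= 7
Step 1: y^k = 0.0, reduced costs: (10.0, 4.0)
  x^k = (0.0, 0.0), subgradient = b - a^T x = 18.0
  y^{k+1} = 0.0 + 0.1*18.0 = 1.8
Step 2: y^k = 1.8, reduced costs: (4.6, -5.0)
  x^k = (0.0, 7.0), subgradient = b - a^T x = -17.0
  y^{k+1} = 1.8 + 0.1*-17.0 = 0.1
Step 3: y^k = 0.1, reduced costs: (9.7, 3.5)
  x^k = (0.0, 0.0), subgradient = b - a^T x = 18.0
  y^{k+1} = 0.1 + 0.1*18.0 = 1.9
Dual objective at y_3 = 1.9: reduced costs (4.3, -5.5), box minimizer x = (0.0, 7.0)
g(y_3) = b*y + (c1 - a1*y)*x1 + (c2 - a2*y)*x2 = 18*1.9 + 4.3*0.0 + (-5.5)*7.0 = 34.2 + 0.0 - 38.5 = -4.3


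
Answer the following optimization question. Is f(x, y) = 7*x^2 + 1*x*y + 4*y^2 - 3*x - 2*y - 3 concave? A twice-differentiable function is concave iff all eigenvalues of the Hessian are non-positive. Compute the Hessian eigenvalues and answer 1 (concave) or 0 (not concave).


The Hessian of f(x,y) = 7*x^2 + 1*x*y + 4*y^2 - 3*x - 2*y - 3 is:
H = [[14, 1], [1, 8]]
Trace = 14 + 8 = 22
Determinant = 14*8 - (1)^2 = 111
Discriminant = (22)^2 - 4*111 = 40.0
Eigenvalues: lambda_1 = 7.8377, lambda_2 = 14.1623
The function is not concave.

0


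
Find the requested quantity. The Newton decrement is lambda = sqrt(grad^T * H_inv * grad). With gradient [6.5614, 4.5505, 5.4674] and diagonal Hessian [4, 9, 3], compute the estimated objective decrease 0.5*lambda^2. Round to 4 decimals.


Step 1: H is diagonal, so H^(-1) * g = [1.6404, 0.5056, 1.8225].
Step 2: g^T H^(-1) g = sum_i g_i^2 / H_ii
  = (6.5614)^2/4 + (4.5505)^2/9 + (5.4674)^2/3
  = 10.763 + 2.3008 + 9.9642 = 23.0279
Step 3: Objective decrease = 0.5 * g^T H^(-1) g = 11.514


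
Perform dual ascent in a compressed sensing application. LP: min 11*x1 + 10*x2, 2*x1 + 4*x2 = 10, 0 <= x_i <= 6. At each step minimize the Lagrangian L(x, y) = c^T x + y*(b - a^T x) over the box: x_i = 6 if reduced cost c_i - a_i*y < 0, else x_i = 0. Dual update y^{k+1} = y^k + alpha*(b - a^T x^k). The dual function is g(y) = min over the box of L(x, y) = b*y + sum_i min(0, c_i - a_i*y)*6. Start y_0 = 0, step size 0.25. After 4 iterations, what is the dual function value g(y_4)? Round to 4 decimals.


Dual ascent for LP: min 11*x1 + 10*x2, 2*x1 + 4*x2 = 10, 0 <= x_i <= 6
Step 1: y^k = 0.0, reduced costs: (11.0, 10.0)
  x^k = (0.0, 0.0), subgradient = b - a^T x = 10.0
  y^{k+1} = 0.0 + 0.25*10.0 = 2.5
Step 2: y^k = 2.5, reduced costs: (6.0, 0.0)
  x^k = (0.0, 0.0), subgradient = b - a^T x = 10.0
  y^{k+1} = 2.5 + 0.25*10.0 = 5.0
Step 3: y^k = 5.0, reduced costs: (1.0, -10.0)
  x^k = (0.0, 6.0), subgradient = b - a^T x = -14.0
  y^{k+1} = 5.0 + 0.25*-14.0 = 1.5
Step 4: y^k = 1.5, reduced costs: (8.0, 4.0)
  x^k = (0.0, 0.0), subgradient = b - a^T x = 10.0
  y^{k+1} = 1.5 + 0.25*10.0 = 4.0
Dual objective at y_4 = 4.0: reduced costs (3.0, -6.0), box minimizer x = (0.0, 6.0)
g(y_4) = b*y + (c1 - a1*y)*x1 + (c2 - a2*y)*x2 = 10*4.0 + 3.0*0.0 + (-6.0)*6.0 = 40.0 + 0.0 - 36.0 = 4.0


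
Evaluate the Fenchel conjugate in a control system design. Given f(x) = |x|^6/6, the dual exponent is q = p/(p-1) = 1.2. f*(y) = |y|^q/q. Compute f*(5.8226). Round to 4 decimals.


The conjugate exponent q satisfies 1/p + 1/q = 1.
p = 6, so q = 6/(6 - 1) = 1.2
|y|^q = 5.8226^1.2 = 8.2821
f*(5.8226) = 8.2821 / 1.2 = 6.9017


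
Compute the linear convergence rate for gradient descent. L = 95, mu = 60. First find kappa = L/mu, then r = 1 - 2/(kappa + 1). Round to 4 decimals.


Step 1: Compute the condition number.
kappa = L/mu = 95/60 = 1.5833
Step 2: Compute the convergence rate.
r = 1 - 2/(kappa + 1) = 1 - 2*mu/(L + mu) = (L - mu)/(L + mu) = 35/155 = 0.2258


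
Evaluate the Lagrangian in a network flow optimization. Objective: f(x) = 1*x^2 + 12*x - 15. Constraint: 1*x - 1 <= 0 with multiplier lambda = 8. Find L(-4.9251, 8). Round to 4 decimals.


Step 1: Evaluate f(x).
f(-4.9251) = 1*(-4.9251)^2 + 12*(-4.9251) - 15 = -49.8446
Step 2: Evaluate g(x).
g(-4.9251) = 1*-4.9251 - 1 = -5.9251
Step 3: Compute Lagrangian.
L = -49.8446 + 8*-5.9251 = -97.2454


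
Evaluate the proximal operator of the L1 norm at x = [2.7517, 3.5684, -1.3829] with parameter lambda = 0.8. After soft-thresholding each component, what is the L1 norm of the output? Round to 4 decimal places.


Soft-thresholding with lambda = 0.8:
prox(2.7517) = sign(2.7517)*max(|2.7517| - 0.8, 0) = 1.9517
prox(3.5684) = sign(3.5684)*max(|3.5684| - 0.8, 0) = 2.7684
prox(-1.3829) = sign(-1.3829)*max(|-1.3829| - 0.8, 0) = -0.5829
prox(x) = [1.9517, 2.7684, -0.5829]
||prox(x)||_1 = 1.9517 + 2.7684 + 0.5829 = 5.303


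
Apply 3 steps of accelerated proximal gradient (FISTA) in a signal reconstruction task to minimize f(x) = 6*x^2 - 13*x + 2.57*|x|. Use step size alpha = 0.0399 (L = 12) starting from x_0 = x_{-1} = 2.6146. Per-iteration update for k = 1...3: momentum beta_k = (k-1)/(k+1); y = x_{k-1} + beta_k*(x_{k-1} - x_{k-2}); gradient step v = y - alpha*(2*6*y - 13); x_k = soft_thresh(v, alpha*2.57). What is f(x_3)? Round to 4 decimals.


FISTA on f(x) = 6*x^2 - 13*x + 2.57*|x|
L = 12, alpha = 0.0399
Iteration 1: beta = 0.0, y = 2.6146 + 0.0*(2.6146 - 2.6146) = 2.6146
  grad(y) = 18.3752, v = y - alpha*grad = 1.8814
  prox(v) = soft_thresh(1.8814, 0.1025) = 1.7789
Iteration 2: beta = 0.3333, y = 1.7789 + 0.3333*(1.7789 - 2.6146) = 1.5003
  grad(y) = 5.0038, v = y - alpha*grad = 1.3007
  prox(v) = soft_thresh(1.3007, 0.1025) = 1.1981
Iteration 3: beta = 0.5, y = 1.1981 + 0.5*(1.1981 - 1.7789) = 0.9077
  grad(y) = -2.1071, v = y - alpha*grad = 0.9918
  prox(v) = soft_thresh(0.9918, 0.1025) = 0.8893
f(x_3) = 6*0.8893^2 - 13*0.8893 + 2.57*|0.8893| = -4.5303


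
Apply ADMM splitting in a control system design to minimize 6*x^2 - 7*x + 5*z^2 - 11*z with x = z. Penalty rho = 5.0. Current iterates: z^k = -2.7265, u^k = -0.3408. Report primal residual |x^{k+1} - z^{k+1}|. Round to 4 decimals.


ADMM iteration with rho = 5.0, z^k = -2.7265, u^k = -0.3408
Step 1: x-update.
Minimize 6*x^2 - 7*x + (5.0/2)*(x + 2.7265 - 0.3408)^2
FOC: (2*6 + 5.0)*x = 7 + 5.0*(-2.7265 + 0.3408)
x^{k+1} = -0.2899
Step 2: z-update.
Minimize 5*z^2 - 11*z + (5.0/2)*(-0.2899 - z - 0.3408)^2
FOC: (2*5 + 5.0)*z = 11 + 5.0*(-0.2899 - 0.3408)
z^{k+1} = 0.5231
Step 3: u-update.
u^{k+1} = -0.3408 - 0.2899 - 0.5231 = -1.1538
Step 4: Primal residual = |-0.2899 - 0.5231| = 0.813


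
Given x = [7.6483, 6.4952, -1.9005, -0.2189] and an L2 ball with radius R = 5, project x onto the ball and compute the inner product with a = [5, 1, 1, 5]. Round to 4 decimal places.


Step 1: Compute ||x|| (intermediates to 6 decimals).
||x|| = sqrt(7.6483^2 + 6.4952^2 + (-1.9005)^2 + (-0.2189)^2) = 10.214888
Step 2: Project.
Since ||x|| > R, scale = R/||x|| = 5/10.214888 = 0.489482, proj(x) = scale * x
proj(x) = [3.743705, 3.179283, -0.930261, -0.107148]
Step 3: Dot product.
a^T * proj(x) = 5*3.743705 + 1*3.179283 + 1*(-0.930261) + 5*(-0.107148) = 20.4318


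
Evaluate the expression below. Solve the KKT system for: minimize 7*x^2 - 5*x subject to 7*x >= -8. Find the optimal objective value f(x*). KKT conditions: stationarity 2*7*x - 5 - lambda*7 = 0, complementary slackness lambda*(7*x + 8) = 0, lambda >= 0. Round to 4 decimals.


Step 1: Try lambda = 0 (constraint inactive).
Stationarity: 2*7*x - 5 = 0
x* = 5/(2*7) = 5/14 = 0.3571 (rounded; the exact value 5/14 is used below)
Check constraint: 7*0.3571 = 2.4997 >= -8 -- satisfied.
Step 2: Compute optimal value.
f(x*) = 7*(5/14)^2 - 5*(5/14) = -0.8929


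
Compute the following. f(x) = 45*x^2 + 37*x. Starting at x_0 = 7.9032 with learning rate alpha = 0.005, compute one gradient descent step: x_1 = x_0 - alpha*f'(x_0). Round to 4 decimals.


We compute the gradient at x_0 and apply the update.
f'(x) = 90*x + 37
f'(7.9032) = 90*7.9032 + 37 = 748.288
x_1 = 7.9032 - 0.005*748.288 = 4.1618


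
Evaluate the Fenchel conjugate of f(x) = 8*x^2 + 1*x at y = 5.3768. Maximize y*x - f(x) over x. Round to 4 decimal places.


f*(y) = sup_x {y*x - a*x^2 - b*x} = sup_x {(y-b)*x - a*x^2}
FOC: (y - b) - 2a*x = 0 => x* = (y - b)/(2a)
x* = (5.3768 - 1)/(2*8) = 0.2736
f*(5.3768) = (y-b)^2/(4a) = (5.3768 - 1)^2/(4*8)
= 19.1564/32 = 0.5986


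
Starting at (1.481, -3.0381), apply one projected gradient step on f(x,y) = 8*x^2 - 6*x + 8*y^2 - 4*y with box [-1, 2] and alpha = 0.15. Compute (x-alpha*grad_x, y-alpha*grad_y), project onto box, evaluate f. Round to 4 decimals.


Step 1: Compute gradient at (1.481, -3.0381).
grad_x = 2*8*1.481 - 6 = 17.696
grad_y = 2*8*-3.0381 - 4 = -52.6096
Step 2: Gradient step.
x_raw = 1.481 - 0.15*17.696 = -1.1734
y_raw = -3.0381 - 0.15*-52.6096 = 4.8533
Step 3: Project onto [-1, 2].
x_proj = clip(-1.1734) = -1.0
y_proj = clip(4.8533) = 2.0
Step 4: Evaluate f.
f(-1.0, 2.0) = 38.0


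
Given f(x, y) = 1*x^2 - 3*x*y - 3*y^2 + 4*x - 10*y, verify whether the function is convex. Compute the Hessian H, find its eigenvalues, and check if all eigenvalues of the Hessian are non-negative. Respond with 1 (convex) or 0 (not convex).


The Hessian of f(x,y) = 1*x^2 - 3*x*y - 3*y^2 + 4*x - 10*y is:
H = [[2, -3], [-3, -6]]
Trace = 2 - 6 = -4
Determinant = 2*-6 - (-3)^2 = -21
Discriminant = (-4)^2 - 4*-21 = 100.0
Eigenvalues: lambda_1 = -7.0, lambda_2 = 3.0
The function is not convex.

0


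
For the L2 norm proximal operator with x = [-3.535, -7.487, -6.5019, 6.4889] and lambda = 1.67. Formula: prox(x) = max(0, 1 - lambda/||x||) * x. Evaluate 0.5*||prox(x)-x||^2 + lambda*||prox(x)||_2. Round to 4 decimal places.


Step 1: Compute ||x||.
||x|| = 12.3666
Step 2: Compute scaling factor.
scale = max(0, 1 - 1.67/12.3666) = 0.865
Step 3: prox(x) = [-3.0576, -6.4759, -5.6239, 5.6126]
||prox(x)|| = 10.6966
Step 4: Proximal objective.
0.5*||prox-x||^2 = 1.3945
lambda*||prox|| = 17.8633
Total = 19.2577


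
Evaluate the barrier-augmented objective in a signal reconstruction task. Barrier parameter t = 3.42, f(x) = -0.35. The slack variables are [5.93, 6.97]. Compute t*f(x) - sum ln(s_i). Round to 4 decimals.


Step 1: Compute log-barrier.
ln values: [1.78, 1.9416]
phi = -(1.78 + 1.9416) = -3.7216
Step 2: Compute augmented objective.
t*f(x) = 3.42*-0.35 = -1.197
Total = -1.197 - 3.7216 = -4.9186


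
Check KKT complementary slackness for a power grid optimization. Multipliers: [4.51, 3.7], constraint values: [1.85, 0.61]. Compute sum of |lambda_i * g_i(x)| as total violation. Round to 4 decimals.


KKT complementary slackness check:
lambda_1 * g_1 = 4.51 * 1.85 = 8.3435
lambda_2 * g_2 = 3.7 * 0.61 = 2.257
Total violation = 8.3435 + 2.257 = 10.6005


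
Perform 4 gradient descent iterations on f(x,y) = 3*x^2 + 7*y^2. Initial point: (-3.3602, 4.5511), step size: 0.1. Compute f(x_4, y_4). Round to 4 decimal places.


Gradient descent on f(x,y) = 3*x^2 + 7*y^2.
Starting point: (-3.3602, 4.5511), alpha = 0.1
Step 1: grad_x = 2*3*-3.3602 = -20.1612, grad_y = 2*7*4.5511 = 63.7154
  x_1 = -3.3602 - 0.1*-20.1612 = -1.3441
  y_1 = 4.5511 - 0.1*63.7154 = -1.8204
Step 2: grad_x = 2*3*-1.3441 = -8.0645, grad_y = 2*7*-1.8204 = -25.4862
  x_2 = -1.3441 - 0.1*-8.0645 = -0.5376
  y_2 = -1.8204 - 0.1*-25.4862 = 0.7282
Step 3: grad_x = 2*3*-0.5376 = -3.2258, grad_y = 2*7*0.7282 = 10.1945
  x_3 = -0.5376 - 0.1*-3.2258 = -0.2151
  y_3 = 0.7282 - 0.1*10.1945 = -0.2913
Step 4: grad_x = 2*3*-0.2151 = -1.2903, grad_y = 2*7*-0.2913 = -4.0778
  x_4 = -0.2151 - 0.1*-1.2903 = -0.086
  y_4 = -0.2913 - 0.1*-4.0778 = 0.1165
f(-0.086, 0.1165) = 3*(-0.086)^2 + 7*0.1165^2 = 0.1172
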